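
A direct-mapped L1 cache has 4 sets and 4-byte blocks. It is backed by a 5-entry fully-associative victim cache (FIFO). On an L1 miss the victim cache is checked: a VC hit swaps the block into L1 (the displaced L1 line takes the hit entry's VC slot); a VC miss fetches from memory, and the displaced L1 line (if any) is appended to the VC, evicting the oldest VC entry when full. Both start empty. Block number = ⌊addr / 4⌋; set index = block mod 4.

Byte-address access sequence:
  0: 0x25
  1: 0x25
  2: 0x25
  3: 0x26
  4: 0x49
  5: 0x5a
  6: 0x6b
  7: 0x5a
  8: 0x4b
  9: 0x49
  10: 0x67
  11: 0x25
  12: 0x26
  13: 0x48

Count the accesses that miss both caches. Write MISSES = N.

MISSES = 5

  [0] addr=0x25 blk=9 s=1: MISS | VC []
  [1] addr=0x25 blk=9 s=1: L1-HIT | VC []
  [2] addr=0x25 blk=9 s=1: L1-HIT | VC []
  [3] addr=0x26 blk=9 s=1: L1-HIT | VC []
  [4] addr=0x49 blk=18 s=2: MISS | VC []
  [5] addr=0x5a blk=22 s=2: MISS | VC [18]
  [6] addr=0x6b blk=26 s=2: MISS | VC [18, 22]
  [7] addr=0x5a blk=22 s=2: VC-HIT | VC [18, 26]
  [8] addr=0x4b blk=18 s=2: VC-HIT | VC [22, 26]
  [9] addr=0x49 blk=18 s=2: L1-HIT | VC [22, 26]
  [10] addr=0x67 blk=25 s=1: MISS | VC [22, 26, 9]
  [11] addr=0x25 blk=9 s=1: VC-HIT | VC [22, 26, 25]
  [12] addr=0x26 blk=9 s=1: L1-HIT | VC [22, 26, 25]
  [13] addr=0x48 blk=18 s=2: L1-HIT | VC [22, 26, 25]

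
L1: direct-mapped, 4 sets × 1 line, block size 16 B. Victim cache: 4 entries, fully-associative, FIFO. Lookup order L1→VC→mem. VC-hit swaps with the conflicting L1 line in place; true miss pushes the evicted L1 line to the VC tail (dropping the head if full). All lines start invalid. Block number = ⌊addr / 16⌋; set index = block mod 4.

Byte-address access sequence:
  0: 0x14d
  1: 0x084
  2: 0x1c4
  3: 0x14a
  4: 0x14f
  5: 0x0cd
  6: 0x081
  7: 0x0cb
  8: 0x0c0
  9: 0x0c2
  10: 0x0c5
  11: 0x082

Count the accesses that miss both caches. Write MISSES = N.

0: 0x14d (blk 20, set 0) → MISS  vc=[]
1: 0x84 (blk 8, set 0) → MISS  vc=[20]
2: 0x1c4 (blk 28, set 0) → MISS  vc=[20, 8]
3: 0x14a (blk 20, set 0) → VC-HIT  vc=[28, 8]
4: 0x14f (blk 20, set 0) → L1-HIT  vc=[28, 8]
5: 0xcd (blk 12, set 0) → MISS  vc=[28, 8, 20]
6: 0x81 (blk 8, set 0) → VC-HIT  vc=[28, 12, 20]
7: 0xcb (blk 12, set 0) → VC-HIT  vc=[28, 8, 20]
8: 0xc0 (blk 12, set 0) → L1-HIT  vc=[28, 8, 20]
9: 0xc2 (blk 12, set 0) → L1-HIT  vc=[28, 8, 20]
10: 0xc5 (blk 12, set 0) → L1-HIT  vc=[28, 8, 20]
11: 0x82 (blk 8, set 0) → VC-HIT  vc=[28, 12, 20]

MISSES = 4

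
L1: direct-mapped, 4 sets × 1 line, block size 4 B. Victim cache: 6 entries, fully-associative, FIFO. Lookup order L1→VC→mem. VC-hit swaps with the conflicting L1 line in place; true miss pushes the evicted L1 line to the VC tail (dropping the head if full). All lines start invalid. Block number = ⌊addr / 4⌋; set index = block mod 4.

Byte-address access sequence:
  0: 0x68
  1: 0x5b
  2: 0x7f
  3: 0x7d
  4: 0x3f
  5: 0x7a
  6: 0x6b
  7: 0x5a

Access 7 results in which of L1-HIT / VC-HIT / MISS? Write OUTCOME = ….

0: 0x68 (blk 26, set 2) → MISS  vc=[]
1: 0x5b (blk 22, set 2) → MISS  vc=[26]
2: 0x7f (blk 31, set 3) → MISS  vc=[26]
3: 0x7d (blk 31, set 3) → L1-HIT  vc=[26]
4: 0x3f (blk 15, set 3) → MISS  vc=[26, 31]
5: 0x7a (blk 30, set 2) → MISS  vc=[26, 31, 22]
6: 0x6b (blk 26, set 2) → VC-HIT  vc=[30, 31, 22]
7: 0x5a (blk 22, set 2) → VC-HIT  vc=[30, 31, 26]

OUTCOME = VC-HIT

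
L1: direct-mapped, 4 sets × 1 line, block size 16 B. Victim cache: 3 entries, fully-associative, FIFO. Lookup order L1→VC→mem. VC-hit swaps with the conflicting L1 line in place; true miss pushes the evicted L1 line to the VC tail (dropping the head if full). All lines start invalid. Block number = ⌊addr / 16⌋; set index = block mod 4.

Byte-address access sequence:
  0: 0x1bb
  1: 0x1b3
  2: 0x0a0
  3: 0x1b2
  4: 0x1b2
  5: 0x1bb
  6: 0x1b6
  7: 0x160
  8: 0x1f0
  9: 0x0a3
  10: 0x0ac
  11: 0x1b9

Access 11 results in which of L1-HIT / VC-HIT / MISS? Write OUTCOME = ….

OUTCOME = VC-HIT

0: 0x1bb (blk 27, set 3) → MISS  vc=[]
1: 0x1b3 (blk 27, set 3) → L1-HIT  vc=[]
2: 0xa0 (blk 10, set 2) → MISS  vc=[]
3: 0x1b2 (blk 27, set 3) → L1-HIT  vc=[]
4: 0x1b2 (blk 27, set 3) → L1-HIT  vc=[]
5: 0x1bb (blk 27, set 3) → L1-HIT  vc=[]
6: 0x1b6 (blk 27, set 3) → L1-HIT  vc=[]
7: 0x160 (blk 22, set 2) → MISS  vc=[10]
8: 0x1f0 (blk 31, set 3) → MISS  vc=[10, 27]
9: 0xa3 (blk 10, set 2) → VC-HIT  vc=[22, 27]
10: 0xac (blk 10, set 2) → L1-HIT  vc=[22, 27]
11: 0x1b9 (blk 27, set 3) → VC-HIT  vc=[22, 31]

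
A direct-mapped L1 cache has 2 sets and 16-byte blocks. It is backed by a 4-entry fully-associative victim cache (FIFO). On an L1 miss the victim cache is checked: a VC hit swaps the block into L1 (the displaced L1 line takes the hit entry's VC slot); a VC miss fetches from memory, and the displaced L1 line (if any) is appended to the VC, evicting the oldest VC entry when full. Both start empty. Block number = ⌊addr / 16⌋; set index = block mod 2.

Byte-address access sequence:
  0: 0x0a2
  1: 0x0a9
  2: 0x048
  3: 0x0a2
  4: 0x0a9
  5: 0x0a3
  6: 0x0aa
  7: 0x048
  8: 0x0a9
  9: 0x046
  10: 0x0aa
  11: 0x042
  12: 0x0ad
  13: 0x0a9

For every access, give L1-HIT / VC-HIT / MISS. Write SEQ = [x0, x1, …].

#0 0xa2→b10/s0 MISS; vc=[]
#1 0xa9→b10/s0 L1-HIT; vc=[]
#2 0x48→b4/s0 MISS; vc=[10]
#3 0xa2→b10/s0 VC-HIT; vc=[4]
#4 0xa9→b10/s0 L1-HIT; vc=[4]
#5 0xa3→b10/s0 L1-HIT; vc=[4]
#6 0xaa→b10/s0 L1-HIT; vc=[4]
#7 0x48→b4/s0 VC-HIT; vc=[10]
#8 0xa9→b10/s0 VC-HIT; vc=[4]
#9 0x46→b4/s0 VC-HIT; vc=[10]
#10 0xaa→b10/s0 VC-HIT; vc=[4]
#11 0x42→b4/s0 VC-HIT; vc=[10]
#12 0xad→b10/s0 VC-HIT; vc=[4]
#13 0xa9→b10/s0 L1-HIT; vc=[4]

SEQ = [MISS, L1-HIT, MISS, VC-HIT, L1-HIT, L1-HIT, L1-HIT, VC-HIT, VC-HIT, VC-HIT, VC-HIT, VC-HIT, VC-HIT, L1-HIT]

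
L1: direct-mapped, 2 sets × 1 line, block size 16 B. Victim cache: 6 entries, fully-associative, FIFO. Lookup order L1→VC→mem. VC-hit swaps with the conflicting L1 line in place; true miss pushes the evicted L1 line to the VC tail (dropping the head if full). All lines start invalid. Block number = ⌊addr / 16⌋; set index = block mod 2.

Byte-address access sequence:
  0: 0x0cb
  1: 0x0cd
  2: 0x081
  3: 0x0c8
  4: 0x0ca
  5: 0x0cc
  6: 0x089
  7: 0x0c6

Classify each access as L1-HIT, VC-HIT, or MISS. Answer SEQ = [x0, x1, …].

SEQ = [MISS, L1-HIT, MISS, VC-HIT, L1-HIT, L1-HIT, VC-HIT, VC-HIT]

#0 0xcb→b12/s0 MISS; vc=[]
#1 0xcd→b12/s0 L1-HIT; vc=[]
#2 0x81→b8/s0 MISS; vc=[12]
#3 0xc8→b12/s0 VC-HIT; vc=[8]
#4 0xca→b12/s0 L1-HIT; vc=[8]
#5 0xcc→b12/s0 L1-HIT; vc=[8]
#6 0x89→b8/s0 VC-HIT; vc=[12]
#7 0xc6→b12/s0 VC-HIT; vc=[8]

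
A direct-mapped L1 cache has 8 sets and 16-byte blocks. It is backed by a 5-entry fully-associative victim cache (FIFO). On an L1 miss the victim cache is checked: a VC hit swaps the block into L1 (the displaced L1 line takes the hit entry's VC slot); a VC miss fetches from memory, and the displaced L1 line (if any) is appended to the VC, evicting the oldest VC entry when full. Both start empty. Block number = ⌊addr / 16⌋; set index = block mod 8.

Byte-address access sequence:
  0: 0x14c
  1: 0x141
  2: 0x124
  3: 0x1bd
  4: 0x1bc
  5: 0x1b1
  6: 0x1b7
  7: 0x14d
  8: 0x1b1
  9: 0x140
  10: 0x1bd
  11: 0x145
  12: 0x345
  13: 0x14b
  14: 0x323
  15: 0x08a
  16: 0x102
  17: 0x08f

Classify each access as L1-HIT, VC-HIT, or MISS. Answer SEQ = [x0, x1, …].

  [0] addr=0x14c blk=20 s=4: MISS | VC []
  [1] addr=0x141 blk=20 s=4: L1-HIT | VC []
  [2] addr=0x124 blk=18 s=2: MISS | VC []
  [3] addr=0x1bd blk=27 s=3: MISS | VC []
  [4] addr=0x1bc blk=27 s=3: L1-HIT | VC []
  [5] addr=0x1b1 blk=27 s=3: L1-HIT | VC []
  [6] addr=0x1b7 blk=27 s=3: L1-HIT | VC []
  [7] addr=0x14d blk=20 s=4: L1-HIT | VC []
  [8] addr=0x1b1 blk=27 s=3: L1-HIT | VC []
  [9] addr=0x140 blk=20 s=4: L1-HIT | VC []
  [10] addr=0x1bd blk=27 s=3: L1-HIT | VC []
  [11] addr=0x145 blk=20 s=4: L1-HIT | VC []
  [12] addr=0x345 blk=52 s=4: MISS | VC [20]
  [13] addr=0x14b blk=20 s=4: VC-HIT | VC [52]
  [14] addr=0x323 blk=50 s=2: MISS | VC [52, 18]
  [15] addr=0x8a blk=8 s=0: MISS | VC [52, 18]
  [16] addr=0x102 blk=16 s=0: MISS | VC [52, 18, 8]
  [17] addr=0x8f blk=8 s=0: VC-HIT | VC [52, 18, 16]

SEQ = [MISS, L1-HIT, MISS, MISS, L1-HIT, L1-HIT, L1-HIT, L1-HIT, L1-HIT, L1-HIT, L1-HIT, L1-HIT, MISS, VC-HIT, MISS, MISS, MISS, VC-HIT]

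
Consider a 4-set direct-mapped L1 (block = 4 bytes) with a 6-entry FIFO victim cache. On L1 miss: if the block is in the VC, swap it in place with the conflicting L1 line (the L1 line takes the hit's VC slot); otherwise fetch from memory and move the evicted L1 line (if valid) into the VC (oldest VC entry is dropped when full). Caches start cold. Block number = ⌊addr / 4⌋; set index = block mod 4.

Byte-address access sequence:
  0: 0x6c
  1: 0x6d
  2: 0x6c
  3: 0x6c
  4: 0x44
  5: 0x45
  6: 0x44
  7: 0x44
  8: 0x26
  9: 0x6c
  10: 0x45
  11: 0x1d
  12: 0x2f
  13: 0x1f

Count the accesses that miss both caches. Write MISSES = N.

MISSES = 5

  [0] addr=0x6c blk=27 s=3: MISS | VC []
  [1] addr=0x6d blk=27 s=3: L1-HIT | VC []
  [2] addr=0x6c blk=27 s=3: L1-HIT | VC []
  [3] addr=0x6c blk=27 s=3: L1-HIT | VC []
  [4] addr=0x44 blk=17 s=1: MISS | VC []
  [5] addr=0x45 blk=17 s=1: L1-HIT | VC []
  [6] addr=0x44 blk=17 s=1: L1-HIT | VC []
  [7] addr=0x44 blk=17 s=1: L1-HIT | VC []
  [8] addr=0x26 blk=9 s=1: MISS | VC [17]
  [9] addr=0x6c blk=27 s=3: L1-HIT | VC [17]
  [10] addr=0x45 blk=17 s=1: VC-HIT | VC [9]
  [11] addr=0x1d blk=7 s=3: MISS | VC [9, 27]
  [12] addr=0x2f blk=11 s=3: MISS | VC [9, 27, 7]
  [13] addr=0x1f blk=7 s=3: VC-HIT | VC [9, 27, 11]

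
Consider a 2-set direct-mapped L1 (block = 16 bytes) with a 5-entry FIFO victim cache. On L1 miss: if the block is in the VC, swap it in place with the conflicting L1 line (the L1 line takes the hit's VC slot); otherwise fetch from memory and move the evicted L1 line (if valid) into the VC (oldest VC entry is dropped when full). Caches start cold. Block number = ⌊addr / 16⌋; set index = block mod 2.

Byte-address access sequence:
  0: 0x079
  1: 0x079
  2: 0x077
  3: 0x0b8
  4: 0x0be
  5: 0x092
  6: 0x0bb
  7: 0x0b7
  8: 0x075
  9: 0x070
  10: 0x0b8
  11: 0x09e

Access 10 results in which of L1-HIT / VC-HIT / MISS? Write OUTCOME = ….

OUTCOME = VC-HIT

0: 0x79 (blk 7, set 1) → MISS  vc=[]
1: 0x79 (blk 7, set 1) → L1-HIT  vc=[]
2: 0x77 (blk 7, set 1) → L1-HIT  vc=[]
3: 0xb8 (blk 11, set 1) → MISS  vc=[7]
4: 0xbe (blk 11, set 1) → L1-HIT  vc=[7]
5: 0x92 (blk 9, set 1) → MISS  vc=[7, 11]
6: 0xbb (blk 11, set 1) → VC-HIT  vc=[7, 9]
7: 0xb7 (blk 11, set 1) → L1-HIT  vc=[7, 9]
8: 0x75 (blk 7, set 1) → VC-HIT  vc=[11, 9]
9: 0x70 (blk 7, set 1) → L1-HIT  vc=[11, 9]
10: 0xb8 (blk 11, set 1) → VC-HIT  vc=[7, 9]
11: 0x9e (blk 9, set 1) → VC-HIT  vc=[7, 11]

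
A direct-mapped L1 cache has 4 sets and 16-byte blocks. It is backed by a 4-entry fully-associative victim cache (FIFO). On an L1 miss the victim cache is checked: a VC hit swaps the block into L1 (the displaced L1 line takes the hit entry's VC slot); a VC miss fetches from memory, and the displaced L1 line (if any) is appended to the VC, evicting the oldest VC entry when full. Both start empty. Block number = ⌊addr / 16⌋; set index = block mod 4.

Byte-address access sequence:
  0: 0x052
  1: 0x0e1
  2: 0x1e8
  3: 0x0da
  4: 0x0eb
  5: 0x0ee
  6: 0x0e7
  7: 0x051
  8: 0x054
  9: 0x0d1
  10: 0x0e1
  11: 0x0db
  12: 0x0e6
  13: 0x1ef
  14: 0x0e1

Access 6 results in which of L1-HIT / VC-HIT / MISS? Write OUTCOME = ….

  [0] addr=0x52 blk=5 s=1: MISS | VC []
  [1] addr=0xe1 blk=14 s=2: MISS | VC []
  [2] addr=0x1e8 blk=30 s=2: MISS | VC [14]
  [3] addr=0xda blk=13 s=1: MISS | VC [14, 5]
  [4] addr=0xeb blk=14 s=2: VC-HIT | VC [30, 5]
  [5] addr=0xee blk=14 s=2: L1-HIT | VC [30, 5]
  [6] addr=0xe7 blk=14 s=2: L1-HIT | VC [30, 5]
  [7] addr=0x51 blk=5 s=1: VC-HIT | VC [30, 13]
  [8] addr=0x54 blk=5 s=1: L1-HIT | VC [30, 13]
  [9] addr=0xd1 blk=13 s=1: VC-HIT | VC [30, 5]
  [10] addr=0xe1 blk=14 s=2: L1-HIT | VC [30, 5]
  [11] addr=0xdb blk=13 s=1: L1-HIT | VC [30, 5]
  [12] addr=0xe6 blk=14 s=2: L1-HIT | VC [30, 5]
  [13] addr=0x1ef blk=30 s=2: VC-HIT | VC [14, 5]
  [14] addr=0xe1 blk=14 s=2: VC-HIT | VC [30, 5]

OUTCOME = L1-HIT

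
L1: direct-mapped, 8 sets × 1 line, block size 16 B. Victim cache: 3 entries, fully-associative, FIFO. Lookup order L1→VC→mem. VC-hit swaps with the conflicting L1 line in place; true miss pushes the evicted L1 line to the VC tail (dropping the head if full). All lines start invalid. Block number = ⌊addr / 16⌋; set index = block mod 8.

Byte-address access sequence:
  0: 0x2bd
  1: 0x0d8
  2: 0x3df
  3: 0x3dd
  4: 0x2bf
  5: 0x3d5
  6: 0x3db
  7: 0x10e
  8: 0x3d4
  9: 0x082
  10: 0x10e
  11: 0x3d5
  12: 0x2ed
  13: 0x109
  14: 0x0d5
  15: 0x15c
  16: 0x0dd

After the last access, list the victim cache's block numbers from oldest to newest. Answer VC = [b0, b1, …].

VC = [61, 8, 21]

0: 0x2bd (blk 43, set 3) → MISS  vc=[]
1: 0xd8 (blk 13, set 5) → MISS  vc=[]
2: 0x3df (blk 61, set 5) → MISS  vc=[13]
3: 0x3dd (blk 61, set 5) → L1-HIT  vc=[13]
4: 0x2bf (blk 43, set 3) → L1-HIT  vc=[13]
5: 0x3d5 (blk 61, set 5) → L1-HIT  vc=[13]
6: 0x3db (blk 61, set 5) → L1-HIT  vc=[13]
7: 0x10e (blk 16, set 0) → MISS  vc=[13]
8: 0x3d4 (blk 61, set 5) → L1-HIT  vc=[13]
9: 0x82 (blk 8, set 0) → MISS  vc=[13, 16]
10: 0x10e (blk 16, set 0) → VC-HIT  vc=[13, 8]
11: 0x3d5 (blk 61, set 5) → L1-HIT  vc=[13, 8]
12: 0x2ed (blk 46, set 6) → MISS  vc=[13, 8]
13: 0x109 (blk 16, set 0) → L1-HIT  vc=[13, 8]
14: 0xd5 (blk 13, set 5) → VC-HIT  vc=[61, 8]
15: 0x15c (blk 21, set 5) → MISS  vc=[61, 8, 13]
16: 0xdd (blk 13, set 5) → VC-HIT  vc=[61, 8, 21]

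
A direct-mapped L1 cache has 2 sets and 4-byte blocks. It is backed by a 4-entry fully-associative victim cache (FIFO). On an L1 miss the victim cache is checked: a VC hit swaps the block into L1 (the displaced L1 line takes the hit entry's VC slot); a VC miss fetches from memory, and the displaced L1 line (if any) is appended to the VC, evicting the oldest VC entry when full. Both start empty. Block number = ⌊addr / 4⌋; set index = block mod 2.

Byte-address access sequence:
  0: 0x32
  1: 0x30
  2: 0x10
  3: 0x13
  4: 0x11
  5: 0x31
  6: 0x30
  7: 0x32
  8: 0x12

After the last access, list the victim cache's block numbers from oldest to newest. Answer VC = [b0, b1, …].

VC = [12]

  [0] addr=0x32 blk=12 s=0: MISS | VC []
  [1] addr=0x30 blk=12 s=0: L1-HIT | VC []
  [2] addr=0x10 blk=4 s=0: MISS | VC [12]
  [3] addr=0x13 blk=4 s=0: L1-HIT | VC [12]
  [4] addr=0x11 blk=4 s=0: L1-HIT | VC [12]
  [5] addr=0x31 blk=12 s=0: VC-HIT | VC [4]
  [6] addr=0x30 blk=12 s=0: L1-HIT | VC [4]
  [7] addr=0x32 blk=12 s=0: L1-HIT | VC [4]
  [8] addr=0x12 blk=4 s=0: VC-HIT | VC [12]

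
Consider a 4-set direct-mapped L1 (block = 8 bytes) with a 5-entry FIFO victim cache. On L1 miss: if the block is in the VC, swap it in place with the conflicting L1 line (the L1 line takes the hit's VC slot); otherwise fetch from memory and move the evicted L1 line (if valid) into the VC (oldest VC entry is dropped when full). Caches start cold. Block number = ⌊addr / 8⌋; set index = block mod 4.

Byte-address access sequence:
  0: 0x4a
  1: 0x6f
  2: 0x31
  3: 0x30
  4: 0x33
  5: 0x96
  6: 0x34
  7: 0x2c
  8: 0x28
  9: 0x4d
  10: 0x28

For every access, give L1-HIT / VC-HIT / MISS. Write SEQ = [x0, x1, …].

SEQ = [MISS, MISS, MISS, L1-HIT, L1-HIT, MISS, VC-HIT, MISS, L1-HIT, VC-HIT, VC-HIT]

#0 0x4a→b9/s1 MISS; vc=[]
#1 0x6f→b13/s1 MISS; vc=[9]
#2 0x31→b6/s2 MISS; vc=[9]
#3 0x30→b6/s2 L1-HIT; vc=[9]
#4 0x33→b6/s2 L1-HIT; vc=[9]
#5 0x96→b18/s2 MISS; vc=[9,6]
#6 0x34→b6/s2 VC-HIT; vc=[9,18]
#7 0x2c→b5/s1 MISS; vc=[9,18,13]
#8 0x28→b5/s1 L1-HIT; vc=[9,18,13]
#9 0x4d→b9/s1 VC-HIT; vc=[5,18,13]
#10 0x28→b5/s1 VC-HIT; vc=[9,18,13]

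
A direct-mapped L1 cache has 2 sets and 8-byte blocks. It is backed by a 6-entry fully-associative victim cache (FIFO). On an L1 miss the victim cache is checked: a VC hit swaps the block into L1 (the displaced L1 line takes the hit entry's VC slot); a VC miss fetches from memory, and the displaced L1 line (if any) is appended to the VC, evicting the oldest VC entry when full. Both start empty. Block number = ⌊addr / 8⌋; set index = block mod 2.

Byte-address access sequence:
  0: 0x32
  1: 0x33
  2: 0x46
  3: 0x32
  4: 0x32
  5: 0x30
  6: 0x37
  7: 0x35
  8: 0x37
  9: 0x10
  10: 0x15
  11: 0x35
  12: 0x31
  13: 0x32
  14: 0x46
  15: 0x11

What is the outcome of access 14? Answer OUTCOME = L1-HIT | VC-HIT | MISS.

OUTCOME = VC-HIT

0: 0x32 (blk 6, set 0) → MISS  vc=[]
1: 0x33 (blk 6, set 0) → L1-HIT  vc=[]
2: 0x46 (blk 8, set 0) → MISS  vc=[6]
3: 0x32 (blk 6, set 0) → VC-HIT  vc=[8]
4: 0x32 (blk 6, set 0) → L1-HIT  vc=[8]
5: 0x30 (blk 6, set 0) → L1-HIT  vc=[8]
6: 0x37 (blk 6, set 0) → L1-HIT  vc=[8]
7: 0x35 (blk 6, set 0) → L1-HIT  vc=[8]
8: 0x37 (blk 6, set 0) → L1-HIT  vc=[8]
9: 0x10 (blk 2, set 0) → MISS  vc=[8, 6]
10: 0x15 (blk 2, set 0) → L1-HIT  vc=[8, 6]
11: 0x35 (blk 6, set 0) → VC-HIT  vc=[8, 2]
12: 0x31 (blk 6, set 0) → L1-HIT  vc=[8, 2]
13: 0x32 (blk 6, set 0) → L1-HIT  vc=[8, 2]
14: 0x46 (blk 8, set 0) → VC-HIT  vc=[6, 2]
15: 0x11 (blk 2, set 0) → VC-HIT  vc=[6, 8]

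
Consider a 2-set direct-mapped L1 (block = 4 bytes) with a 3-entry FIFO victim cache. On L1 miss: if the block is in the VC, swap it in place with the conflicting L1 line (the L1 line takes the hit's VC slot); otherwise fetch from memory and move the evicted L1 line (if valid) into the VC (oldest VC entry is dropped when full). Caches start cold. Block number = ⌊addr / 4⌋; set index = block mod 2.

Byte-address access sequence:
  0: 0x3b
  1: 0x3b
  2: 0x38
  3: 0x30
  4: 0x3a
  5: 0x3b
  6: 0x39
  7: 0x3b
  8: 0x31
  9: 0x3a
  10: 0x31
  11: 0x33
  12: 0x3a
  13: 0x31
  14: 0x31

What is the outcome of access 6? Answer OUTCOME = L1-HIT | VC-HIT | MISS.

OUTCOME = L1-HIT

#0 0x3b→b14/s0 MISS; vc=[]
#1 0x3b→b14/s0 L1-HIT; vc=[]
#2 0x38→b14/s0 L1-HIT; vc=[]
#3 0x30→b12/s0 MISS; vc=[14]
#4 0x3a→b14/s0 VC-HIT; vc=[12]
#5 0x3b→b14/s0 L1-HIT; vc=[12]
#6 0x39→b14/s0 L1-HIT; vc=[12]
#7 0x3b→b14/s0 L1-HIT; vc=[12]
#8 0x31→b12/s0 VC-HIT; vc=[14]
#9 0x3a→b14/s0 VC-HIT; vc=[12]
#10 0x31→b12/s0 VC-HIT; vc=[14]
#11 0x33→b12/s0 L1-HIT; vc=[14]
#12 0x3a→b14/s0 VC-HIT; vc=[12]
#13 0x31→b12/s0 VC-HIT; vc=[14]
#14 0x31→b12/s0 L1-HIT; vc=[14]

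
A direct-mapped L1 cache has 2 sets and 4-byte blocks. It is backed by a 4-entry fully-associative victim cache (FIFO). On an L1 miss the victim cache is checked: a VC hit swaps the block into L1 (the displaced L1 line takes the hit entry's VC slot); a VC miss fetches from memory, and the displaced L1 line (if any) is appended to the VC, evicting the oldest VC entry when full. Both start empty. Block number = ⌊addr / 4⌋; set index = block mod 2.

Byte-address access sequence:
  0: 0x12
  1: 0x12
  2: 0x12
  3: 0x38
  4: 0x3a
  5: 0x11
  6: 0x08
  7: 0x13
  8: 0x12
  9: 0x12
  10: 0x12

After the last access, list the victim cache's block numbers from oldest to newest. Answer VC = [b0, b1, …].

VC = [14, 2]

  [0] addr=0x12 blk=4 s=0: MISS | VC []
  [1] addr=0x12 blk=4 s=0: L1-HIT | VC []
  [2] addr=0x12 blk=4 s=0: L1-HIT | VC []
  [3] addr=0x38 blk=14 s=0: MISS | VC [4]
  [4] addr=0x3a blk=14 s=0: L1-HIT | VC [4]
  [5] addr=0x11 blk=4 s=0: VC-HIT | VC [14]
  [6] addr=0x8 blk=2 s=0: MISS | VC [14, 4]
  [7] addr=0x13 blk=4 s=0: VC-HIT | VC [14, 2]
  [8] addr=0x12 blk=4 s=0: L1-HIT | VC [14, 2]
  [9] addr=0x12 blk=4 s=0: L1-HIT | VC [14, 2]
  [10] addr=0x12 blk=4 s=0: L1-HIT | VC [14, 2]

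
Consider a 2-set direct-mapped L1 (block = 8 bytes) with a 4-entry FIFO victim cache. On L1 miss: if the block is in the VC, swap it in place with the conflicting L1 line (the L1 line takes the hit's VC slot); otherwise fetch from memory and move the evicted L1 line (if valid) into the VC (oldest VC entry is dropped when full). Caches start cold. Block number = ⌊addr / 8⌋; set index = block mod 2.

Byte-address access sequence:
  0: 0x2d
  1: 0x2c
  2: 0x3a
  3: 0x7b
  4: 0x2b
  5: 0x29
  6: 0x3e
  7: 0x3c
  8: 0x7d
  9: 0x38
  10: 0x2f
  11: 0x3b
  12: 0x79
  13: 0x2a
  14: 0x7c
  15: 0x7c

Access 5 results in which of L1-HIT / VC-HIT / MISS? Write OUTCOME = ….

OUTCOME = L1-HIT

  [0] addr=0x2d blk=5 s=1: MISS | VC []
  [1] addr=0x2c blk=5 s=1: L1-HIT | VC []
  [2] addr=0x3a blk=7 s=1: MISS | VC [5]
  [3] addr=0x7b blk=15 s=1: MISS | VC [5, 7]
  [4] addr=0x2b blk=5 s=1: VC-HIT | VC [15, 7]
  [5] addr=0x29 blk=5 s=1: L1-HIT | VC [15, 7]
  [6] addr=0x3e blk=7 s=1: VC-HIT | VC [15, 5]
  [7] addr=0x3c blk=7 s=1: L1-HIT | VC [15, 5]
  [8] addr=0x7d blk=15 s=1: VC-HIT | VC [7, 5]
  [9] addr=0x38 blk=7 s=1: VC-HIT | VC [15, 5]
  [10] addr=0x2f blk=5 s=1: VC-HIT | VC [15, 7]
  [11] addr=0x3b blk=7 s=1: VC-HIT | VC [15, 5]
  [12] addr=0x79 blk=15 s=1: VC-HIT | VC [7, 5]
  [13] addr=0x2a blk=5 s=1: VC-HIT | VC [7, 15]
  [14] addr=0x7c blk=15 s=1: VC-HIT | VC [7, 5]
  [15] addr=0x7c blk=15 s=1: L1-HIT | VC [7, 5]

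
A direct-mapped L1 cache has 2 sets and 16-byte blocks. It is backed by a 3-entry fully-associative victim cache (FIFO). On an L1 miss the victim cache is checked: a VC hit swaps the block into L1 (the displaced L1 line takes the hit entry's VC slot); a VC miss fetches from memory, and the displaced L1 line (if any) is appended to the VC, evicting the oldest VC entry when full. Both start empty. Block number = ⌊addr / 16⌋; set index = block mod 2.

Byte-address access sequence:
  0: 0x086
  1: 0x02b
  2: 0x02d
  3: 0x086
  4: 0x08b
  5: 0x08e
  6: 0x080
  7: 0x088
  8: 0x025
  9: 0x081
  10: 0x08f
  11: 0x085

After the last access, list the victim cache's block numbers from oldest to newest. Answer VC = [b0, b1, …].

#0 0x86→b8/s0 MISS; vc=[]
#1 0x2b→b2/s0 MISS; vc=[8]
#2 0x2d→b2/s0 L1-HIT; vc=[8]
#3 0x86→b8/s0 VC-HIT; vc=[2]
#4 0x8b→b8/s0 L1-HIT; vc=[2]
#5 0x8e→b8/s0 L1-HIT; vc=[2]
#6 0x80→b8/s0 L1-HIT; vc=[2]
#7 0x88→b8/s0 L1-HIT; vc=[2]
#8 0x25→b2/s0 VC-HIT; vc=[8]
#9 0x81→b8/s0 VC-HIT; vc=[2]
#10 0x8f→b8/s0 L1-HIT; vc=[2]
#11 0x85→b8/s0 L1-HIT; vc=[2]

VC = [2]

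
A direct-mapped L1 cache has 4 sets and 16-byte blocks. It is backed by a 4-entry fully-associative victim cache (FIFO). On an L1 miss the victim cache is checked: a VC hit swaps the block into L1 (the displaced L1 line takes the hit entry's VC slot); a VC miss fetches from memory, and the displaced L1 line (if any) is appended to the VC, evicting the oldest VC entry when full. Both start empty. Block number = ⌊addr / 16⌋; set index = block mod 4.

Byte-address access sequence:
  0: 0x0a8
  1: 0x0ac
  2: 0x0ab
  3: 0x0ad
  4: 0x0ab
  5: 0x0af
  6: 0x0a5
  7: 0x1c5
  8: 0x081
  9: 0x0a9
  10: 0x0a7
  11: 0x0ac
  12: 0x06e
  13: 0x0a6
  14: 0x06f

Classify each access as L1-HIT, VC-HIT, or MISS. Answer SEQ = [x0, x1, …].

  [0] addr=0xa8 blk=10 s=2: MISS | VC []
  [1] addr=0xac blk=10 s=2: L1-HIT | VC []
  [2] addr=0xab blk=10 s=2: L1-HIT | VC []
  [3] addr=0xad blk=10 s=2: L1-HIT | VC []
  [4] addr=0xab blk=10 s=2: L1-HIT | VC []
  [5] addr=0xaf blk=10 s=2: L1-HIT | VC []
  [6] addr=0xa5 blk=10 s=2: L1-HIT | VC []
  [7] addr=0x1c5 blk=28 s=0: MISS | VC []
  [8] addr=0x81 blk=8 s=0: MISS | VC [28]
  [9] addr=0xa9 blk=10 s=2: L1-HIT | VC [28]
  [10] addr=0xa7 blk=10 s=2: L1-HIT | VC [28]
  [11] addr=0xac blk=10 s=2: L1-HIT | VC [28]
  [12] addr=0x6e blk=6 s=2: MISS | VC [28, 10]
  [13] addr=0xa6 blk=10 s=2: VC-HIT | VC [28, 6]
  [14] addr=0x6f blk=6 s=2: VC-HIT | VC [28, 10]

SEQ = [MISS, L1-HIT, L1-HIT, L1-HIT, L1-HIT, L1-HIT, L1-HIT, MISS, MISS, L1-HIT, L1-HIT, L1-HIT, MISS, VC-HIT, VC-HIT]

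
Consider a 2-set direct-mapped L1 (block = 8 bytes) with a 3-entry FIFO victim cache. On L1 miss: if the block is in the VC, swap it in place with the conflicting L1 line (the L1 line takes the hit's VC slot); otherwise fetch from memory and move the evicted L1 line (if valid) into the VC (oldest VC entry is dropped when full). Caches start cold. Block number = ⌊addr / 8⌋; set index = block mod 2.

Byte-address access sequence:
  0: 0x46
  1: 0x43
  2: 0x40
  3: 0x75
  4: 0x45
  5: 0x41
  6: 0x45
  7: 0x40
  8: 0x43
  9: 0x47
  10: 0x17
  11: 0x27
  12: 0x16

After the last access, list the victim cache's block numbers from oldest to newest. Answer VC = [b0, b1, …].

0: 0x46 (blk 8, set 0) → MISS  vc=[]
1: 0x43 (blk 8, set 0) → L1-HIT  vc=[]
2: 0x40 (blk 8, set 0) → L1-HIT  vc=[]
3: 0x75 (blk 14, set 0) → MISS  vc=[8]
4: 0x45 (blk 8, set 0) → VC-HIT  vc=[14]
5: 0x41 (blk 8, set 0) → L1-HIT  vc=[14]
6: 0x45 (blk 8, set 0) → L1-HIT  vc=[14]
7: 0x40 (blk 8, set 0) → L1-HIT  vc=[14]
8: 0x43 (blk 8, set 0) → L1-HIT  vc=[14]
9: 0x47 (blk 8, set 0) → L1-HIT  vc=[14]
10: 0x17 (blk 2, set 0) → MISS  vc=[14, 8]
11: 0x27 (blk 4, set 0) → MISS  vc=[14, 8, 2]
12: 0x16 (blk 2, set 0) → VC-HIT  vc=[14, 8, 4]

VC = [14, 8, 4]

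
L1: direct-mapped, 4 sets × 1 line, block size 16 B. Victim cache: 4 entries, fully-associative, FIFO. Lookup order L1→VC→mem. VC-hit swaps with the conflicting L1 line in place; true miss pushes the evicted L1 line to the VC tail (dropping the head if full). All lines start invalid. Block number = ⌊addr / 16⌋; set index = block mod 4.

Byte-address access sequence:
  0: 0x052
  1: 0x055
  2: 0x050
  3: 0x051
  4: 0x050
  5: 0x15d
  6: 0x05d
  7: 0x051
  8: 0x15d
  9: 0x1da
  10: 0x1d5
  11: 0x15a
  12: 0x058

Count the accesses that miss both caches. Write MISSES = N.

  [0] addr=0x52 blk=5 s=1: MISS | VC []
  [1] addr=0x55 blk=5 s=1: L1-HIT | VC []
  [2] addr=0x50 blk=5 s=1: L1-HIT | VC []
  [3] addr=0x51 blk=5 s=1: L1-HIT | VC []
  [4] addr=0x50 blk=5 s=1: L1-HIT | VC []
  [5] addr=0x15d blk=21 s=1: MISS | VC [5]
  [6] addr=0x5d blk=5 s=1: VC-HIT | VC [21]
  [7] addr=0x51 blk=5 s=1: L1-HIT | VC [21]
  [8] addr=0x15d blk=21 s=1: VC-HIT | VC [5]
  [9] addr=0x1da blk=29 s=1: MISS | VC [5, 21]
  [10] addr=0x1d5 blk=29 s=1: L1-HIT | VC [5, 21]
  [11] addr=0x15a blk=21 s=1: VC-HIT | VC [5, 29]
  [12] addr=0x58 blk=5 s=1: VC-HIT | VC [21, 29]

MISSES = 3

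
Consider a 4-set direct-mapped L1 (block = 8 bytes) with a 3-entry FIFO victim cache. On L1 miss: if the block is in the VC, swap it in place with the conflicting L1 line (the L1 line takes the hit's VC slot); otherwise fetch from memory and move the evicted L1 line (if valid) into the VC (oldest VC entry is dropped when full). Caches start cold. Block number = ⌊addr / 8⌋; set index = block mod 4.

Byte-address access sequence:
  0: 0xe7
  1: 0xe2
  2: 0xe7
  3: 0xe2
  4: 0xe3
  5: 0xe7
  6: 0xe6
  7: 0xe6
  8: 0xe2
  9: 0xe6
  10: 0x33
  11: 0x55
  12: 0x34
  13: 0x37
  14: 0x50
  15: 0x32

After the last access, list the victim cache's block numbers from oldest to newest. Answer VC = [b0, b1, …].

VC = [10]

  [0] addr=0xe7 blk=28 s=0: MISS | VC []
  [1] addr=0xe2 blk=28 s=0: L1-HIT | VC []
  [2] addr=0xe7 blk=28 s=0: L1-HIT | VC []
  [3] addr=0xe2 blk=28 s=0: L1-HIT | VC []
  [4] addr=0xe3 blk=28 s=0: L1-HIT | VC []
  [5] addr=0xe7 blk=28 s=0: L1-HIT | VC []
  [6] addr=0xe6 blk=28 s=0: L1-HIT | VC []
  [7] addr=0xe6 blk=28 s=0: L1-HIT | VC []
  [8] addr=0xe2 blk=28 s=0: L1-HIT | VC []
  [9] addr=0xe6 blk=28 s=0: L1-HIT | VC []
  [10] addr=0x33 blk=6 s=2: MISS | VC []
  [11] addr=0x55 blk=10 s=2: MISS | VC [6]
  [12] addr=0x34 blk=6 s=2: VC-HIT | VC [10]
  [13] addr=0x37 blk=6 s=2: L1-HIT | VC [10]
  [14] addr=0x50 blk=10 s=2: VC-HIT | VC [6]
  [15] addr=0x32 blk=6 s=2: VC-HIT | VC [10]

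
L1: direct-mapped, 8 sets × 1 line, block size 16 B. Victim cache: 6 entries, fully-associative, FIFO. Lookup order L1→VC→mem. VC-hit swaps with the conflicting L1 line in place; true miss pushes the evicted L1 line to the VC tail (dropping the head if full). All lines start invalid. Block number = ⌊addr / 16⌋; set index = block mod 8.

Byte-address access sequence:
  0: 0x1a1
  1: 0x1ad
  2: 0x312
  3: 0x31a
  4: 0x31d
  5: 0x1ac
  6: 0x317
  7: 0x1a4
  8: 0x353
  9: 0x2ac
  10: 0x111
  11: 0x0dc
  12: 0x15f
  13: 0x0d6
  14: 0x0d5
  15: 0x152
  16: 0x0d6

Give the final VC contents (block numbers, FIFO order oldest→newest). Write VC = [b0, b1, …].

VC = [26, 49, 53, 21]

  [0] addr=0x1a1 blk=26 s=2: MISS | VC []
  [1] addr=0x1ad blk=26 s=2: L1-HIT | VC []
  [2] addr=0x312 blk=49 s=1: MISS | VC []
  [3] addr=0x31a blk=49 s=1: L1-HIT | VC []
  [4] addr=0x31d blk=49 s=1: L1-HIT | VC []
  [5] addr=0x1ac blk=26 s=2: L1-HIT | VC []
  [6] addr=0x317 blk=49 s=1: L1-HIT | VC []
  [7] addr=0x1a4 blk=26 s=2: L1-HIT | VC []
  [8] addr=0x353 blk=53 s=5: MISS | VC []
  [9] addr=0x2ac blk=42 s=2: MISS | VC [26]
  [10] addr=0x111 blk=17 s=1: MISS | VC [26, 49]
  [11] addr=0xdc blk=13 s=5: MISS | VC [26, 49, 53]
  [12] addr=0x15f blk=21 s=5: MISS | VC [26, 49, 53, 13]
  [13] addr=0xd6 blk=13 s=5: VC-HIT | VC [26, 49, 53, 21]
  [14] addr=0xd5 blk=13 s=5: L1-HIT | VC [26, 49, 53, 21]
  [15] addr=0x152 blk=21 s=5: VC-HIT | VC [26, 49, 53, 13]
  [16] addr=0xd6 blk=13 s=5: VC-HIT | VC [26, 49, 53, 21]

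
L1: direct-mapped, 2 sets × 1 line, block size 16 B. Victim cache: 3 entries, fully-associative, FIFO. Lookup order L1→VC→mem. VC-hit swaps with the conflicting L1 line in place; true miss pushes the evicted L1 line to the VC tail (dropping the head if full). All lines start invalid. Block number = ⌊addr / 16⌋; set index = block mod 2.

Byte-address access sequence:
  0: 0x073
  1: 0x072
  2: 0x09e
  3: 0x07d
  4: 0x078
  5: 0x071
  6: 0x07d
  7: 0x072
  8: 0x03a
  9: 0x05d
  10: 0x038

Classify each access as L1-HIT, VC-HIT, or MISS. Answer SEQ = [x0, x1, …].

SEQ = [MISS, L1-HIT, MISS, VC-HIT, L1-HIT, L1-HIT, L1-HIT, L1-HIT, MISS, MISS, VC-HIT]

0: 0x73 (blk 7, set 1) → MISS  vc=[]
1: 0x72 (blk 7, set 1) → L1-HIT  vc=[]
2: 0x9e (blk 9, set 1) → MISS  vc=[7]
3: 0x7d (blk 7, set 1) → VC-HIT  vc=[9]
4: 0x78 (blk 7, set 1) → L1-HIT  vc=[9]
5: 0x71 (blk 7, set 1) → L1-HIT  vc=[9]
6: 0x7d (blk 7, set 1) → L1-HIT  vc=[9]
7: 0x72 (blk 7, set 1) → L1-HIT  vc=[9]
8: 0x3a (blk 3, set 1) → MISS  vc=[9, 7]
9: 0x5d (blk 5, set 1) → MISS  vc=[9, 7, 3]
10: 0x38 (blk 3, set 1) → VC-HIT  vc=[9, 7, 5]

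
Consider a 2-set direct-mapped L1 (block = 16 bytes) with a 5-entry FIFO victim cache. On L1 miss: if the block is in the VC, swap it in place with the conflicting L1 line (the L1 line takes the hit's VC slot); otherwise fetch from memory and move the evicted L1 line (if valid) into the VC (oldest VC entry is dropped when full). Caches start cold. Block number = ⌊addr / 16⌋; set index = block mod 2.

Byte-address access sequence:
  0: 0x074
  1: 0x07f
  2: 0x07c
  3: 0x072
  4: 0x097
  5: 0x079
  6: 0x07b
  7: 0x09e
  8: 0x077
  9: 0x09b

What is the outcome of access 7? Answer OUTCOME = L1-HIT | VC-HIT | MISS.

OUTCOME = VC-HIT

  [0] addr=0x74 blk=7 s=1: MISS | VC []
  [1] addr=0x7f blk=7 s=1: L1-HIT | VC []
  [2] addr=0x7c blk=7 s=1: L1-HIT | VC []
  [3] addr=0x72 blk=7 s=1: L1-HIT | VC []
  [4] addr=0x97 blk=9 s=1: MISS | VC [7]
  [5] addr=0x79 blk=7 s=1: VC-HIT | VC [9]
  [6] addr=0x7b blk=7 s=1: L1-HIT | VC [9]
  [7] addr=0x9e blk=9 s=1: VC-HIT | VC [7]
  [8] addr=0x77 blk=7 s=1: VC-HIT | VC [9]
  [9] addr=0x9b blk=9 s=1: VC-HIT | VC [7]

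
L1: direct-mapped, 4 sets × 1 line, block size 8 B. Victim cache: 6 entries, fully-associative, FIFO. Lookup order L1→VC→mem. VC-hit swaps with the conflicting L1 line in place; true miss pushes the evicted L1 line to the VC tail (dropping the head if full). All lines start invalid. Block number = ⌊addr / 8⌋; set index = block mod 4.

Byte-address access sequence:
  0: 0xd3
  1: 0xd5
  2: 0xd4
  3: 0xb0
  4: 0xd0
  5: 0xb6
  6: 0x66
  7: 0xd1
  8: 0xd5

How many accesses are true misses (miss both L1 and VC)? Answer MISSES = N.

MISSES = 3

  [0] addr=0xd3 blk=26 s=2: MISS | VC []
  [1] addr=0xd5 blk=26 s=2: L1-HIT | VC []
  [2] addr=0xd4 blk=26 s=2: L1-HIT | VC []
  [3] addr=0xb0 blk=22 s=2: MISS | VC [26]
  [4] addr=0xd0 blk=26 s=2: VC-HIT | VC [22]
  [5] addr=0xb6 blk=22 s=2: VC-HIT | VC [26]
  [6] addr=0x66 blk=12 s=0: MISS | VC [26]
  [7] addr=0xd1 blk=26 s=2: VC-HIT | VC [22]
  [8] addr=0xd5 blk=26 s=2: L1-HIT | VC [22]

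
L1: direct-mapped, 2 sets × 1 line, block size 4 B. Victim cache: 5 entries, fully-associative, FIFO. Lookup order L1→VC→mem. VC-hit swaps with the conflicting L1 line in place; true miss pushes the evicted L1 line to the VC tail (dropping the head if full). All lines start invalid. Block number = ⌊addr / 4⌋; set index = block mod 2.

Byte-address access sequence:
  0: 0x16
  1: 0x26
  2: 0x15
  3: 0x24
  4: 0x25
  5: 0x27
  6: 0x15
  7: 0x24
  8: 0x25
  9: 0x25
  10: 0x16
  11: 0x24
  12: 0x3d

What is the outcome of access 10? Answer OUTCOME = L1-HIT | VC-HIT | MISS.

OUTCOME = VC-HIT

0: 0x16 (blk 5, set 1) → MISS  vc=[]
1: 0x26 (blk 9, set 1) → MISS  vc=[5]
2: 0x15 (blk 5, set 1) → VC-HIT  vc=[9]
3: 0x24 (blk 9, set 1) → VC-HIT  vc=[5]
4: 0x25 (blk 9, set 1) → L1-HIT  vc=[5]
5: 0x27 (blk 9, set 1) → L1-HIT  vc=[5]
6: 0x15 (blk 5, set 1) → VC-HIT  vc=[9]
7: 0x24 (blk 9, set 1) → VC-HIT  vc=[5]
8: 0x25 (blk 9, set 1) → L1-HIT  vc=[5]
9: 0x25 (blk 9, set 1) → L1-HIT  vc=[5]
10: 0x16 (blk 5, set 1) → VC-HIT  vc=[9]
11: 0x24 (blk 9, set 1) → VC-HIT  vc=[5]
12: 0x3d (blk 15, set 1) → MISS  vc=[5, 9]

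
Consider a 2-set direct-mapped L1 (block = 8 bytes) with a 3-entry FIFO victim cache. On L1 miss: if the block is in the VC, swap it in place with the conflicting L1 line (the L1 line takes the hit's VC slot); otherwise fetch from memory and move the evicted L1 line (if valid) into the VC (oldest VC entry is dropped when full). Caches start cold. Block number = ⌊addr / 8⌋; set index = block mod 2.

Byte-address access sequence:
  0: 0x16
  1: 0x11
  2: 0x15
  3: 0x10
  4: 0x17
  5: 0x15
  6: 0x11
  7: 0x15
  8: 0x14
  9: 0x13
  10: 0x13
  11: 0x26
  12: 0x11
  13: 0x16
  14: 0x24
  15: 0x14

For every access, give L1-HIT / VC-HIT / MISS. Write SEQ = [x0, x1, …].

#0 0x16→b2/s0 MISS; vc=[]
#1 0x11→b2/s0 L1-HIT; vc=[]
#2 0x15→b2/s0 L1-HIT; vc=[]
#3 0x10→b2/s0 L1-HIT; vc=[]
#4 0x17→b2/s0 L1-HIT; vc=[]
#5 0x15→b2/s0 L1-HIT; vc=[]
#6 0x11→b2/s0 L1-HIT; vc=[]
#7 0x15→b2/s0 L1-HIT; vc=[]
#8 0x14→b2/s0 L1-HIT; vc=[]
#9 0x13→b2/s0 L1-HIT; vc=[]
#10 0x13→b2/s0 L1-HIT; vc=[]
#11 0x26→b4/s0 MISS; vc=[2]
#12 0x11→b2/s0 VC-HIT; vc=[4]
#13 0x16→b2/s0 L1-HIT; vc=[4]
#14 0x24→b4/s0 VC-HIT; vc=[2]
#15 0x14→b2/s0 VC-HIT; vc=[4]

SEQ = [MISS, L1-HIT, L1-HIT, L1-HIT, L1-HIT, L1-HIT, L1-HIT, L1-HIT, L1-HIT, L1-HIT, L1-HIT, MISS, VC-HIT, L1-HIT, VC-HIT, VC-HIT]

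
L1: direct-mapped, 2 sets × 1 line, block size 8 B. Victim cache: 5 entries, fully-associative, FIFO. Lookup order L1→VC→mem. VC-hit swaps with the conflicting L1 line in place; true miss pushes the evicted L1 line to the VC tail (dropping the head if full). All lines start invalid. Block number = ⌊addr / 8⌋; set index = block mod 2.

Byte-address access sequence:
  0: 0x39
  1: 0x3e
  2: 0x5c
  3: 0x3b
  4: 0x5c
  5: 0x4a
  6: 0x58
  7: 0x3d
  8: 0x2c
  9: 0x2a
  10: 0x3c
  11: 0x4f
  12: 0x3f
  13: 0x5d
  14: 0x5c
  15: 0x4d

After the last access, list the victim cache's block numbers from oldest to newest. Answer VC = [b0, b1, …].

VC = [7, 11, 5]

#0 0x39→b7/s1 MISS; vc=[]
#1 0x3e→b7/s1 L1-HIT; vc=[]
#2 0x5c→b11/s1 MISS; vc=[7]
#3 0x3b→b7/s1 VC-HIT; vc=[11]
#4 0x5c→b11/s1 VC-HIT; vc=[7]
#5 0x4a→b9/s1 MISS; vc=[7,11]
#6 0x58→b11/s1 VC-HIT; vc=[7,9]
#7 0x3d→b7/s1 VC-HIT; vc=[11,9]
#8 0x2c→b5/s1 MISS; vc=[11,9,7]
#9 0x2a→b5/s1 L1-HIT; vc=[11,9,7]
#10 0x3c→b7/s1 VC-HIT; vc=[11,9,5]
#11 0x4f→b9/s1 VC-HIT; vc=[11,7,5]
#12 0x3f→b7/s1 VC-HIT; vc=[11,9,5]
#13 0x5d→b11/s1 VC-HIT; vc=[7,9,5]
#14 0x5c→b11/s1 L1-HIT; vc=[7,9,5]
#15 0x4d→b9/s1 VC-HIT; vc=[7,11,5]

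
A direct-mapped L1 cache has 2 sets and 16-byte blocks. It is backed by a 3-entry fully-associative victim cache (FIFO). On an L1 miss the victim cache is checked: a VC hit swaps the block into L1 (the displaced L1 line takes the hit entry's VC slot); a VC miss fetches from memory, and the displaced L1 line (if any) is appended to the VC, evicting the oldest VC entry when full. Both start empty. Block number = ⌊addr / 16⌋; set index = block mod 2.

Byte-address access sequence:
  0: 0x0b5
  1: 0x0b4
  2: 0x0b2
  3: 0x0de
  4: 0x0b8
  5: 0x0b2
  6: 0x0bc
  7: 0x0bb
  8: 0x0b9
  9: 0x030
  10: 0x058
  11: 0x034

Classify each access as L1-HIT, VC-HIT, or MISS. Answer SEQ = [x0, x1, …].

0: 0xb5 (blk 11, set 1) → MISS  vc=[]
1: 0xb4 (blk 11, set 1) → L1-HIT  vc=[]
2: 0xb2 (blk 11, set 1) → L1-HIT  vc=[]
3: 0xde (blk 13, set 1) → MISS  vc=[11]
4: 0xb8 (blk 11, set 1) → VC-HIT  vc=[13]
5: 0xb2 (blk 11, set 1) → L1-HIT  vc=[13]
6: 0xbc (blk 11, set 1) → L1-HIT  vc=[13]
7: 0xbb (blk 11, set 1) → L1-HIT  vc=[13]
8: 0xb9 (blk 11, set 1) → L1-HIT  vc=[13]
9: 0x30 (blk 3, set 1) → MISS  vc=[13, 11]
10: 0x58 (blk 5, set 1) → MISS  vc=[13, 11, 3]
11: 0x34 (blk 3, set 1) → VC-HIT  vc=[13, 11, 5]

SEQ = [MISS, L1-HIT, L1-HIT, MISS, VC-HIT, L1-HIT, L1-HIT, L1-HIT, L1-HIT, MISS, MISS, VC-HIT]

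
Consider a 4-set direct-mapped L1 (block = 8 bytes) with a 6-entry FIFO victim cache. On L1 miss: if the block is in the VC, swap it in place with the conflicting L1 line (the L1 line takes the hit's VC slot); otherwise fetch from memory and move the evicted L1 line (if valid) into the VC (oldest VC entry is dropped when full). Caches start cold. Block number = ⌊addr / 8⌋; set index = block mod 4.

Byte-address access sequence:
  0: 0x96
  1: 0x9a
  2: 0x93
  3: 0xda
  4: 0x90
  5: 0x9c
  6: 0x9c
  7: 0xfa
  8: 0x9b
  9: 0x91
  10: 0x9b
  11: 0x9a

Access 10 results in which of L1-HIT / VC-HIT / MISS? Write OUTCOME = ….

#0 0x96→b18/s2 MISS; vc=[]
#1 0x9a→b19/s3 MISS; vc=[]
#2 0x93→b18/s2 L1-HIT; vc=[]
#3 0xda→b27/s3 MISS; vc=[19]
#4 0x90→b18/s2 L1-HIT; vc=[19]
#5 0x9c→b19/s3 VC-HIT; vc=[27]
#6 0x9c→b19/s3 L1-HIT; vc=[27]
#7 0xfa→b31/s3 MISS; vc=[27,19]
#8 0x9b→b19/s3 VC-HIT; vc=[27,31]
#9 0x91→b18/s2 L1-HIT; vc=[27,31]
#10 0x9b→b19/s3 L1-HIT; vc=[27,31]
#11 0x9a→b19/s3 L1-HIT; vc=[27,31]

OUTCOME = L1-HIT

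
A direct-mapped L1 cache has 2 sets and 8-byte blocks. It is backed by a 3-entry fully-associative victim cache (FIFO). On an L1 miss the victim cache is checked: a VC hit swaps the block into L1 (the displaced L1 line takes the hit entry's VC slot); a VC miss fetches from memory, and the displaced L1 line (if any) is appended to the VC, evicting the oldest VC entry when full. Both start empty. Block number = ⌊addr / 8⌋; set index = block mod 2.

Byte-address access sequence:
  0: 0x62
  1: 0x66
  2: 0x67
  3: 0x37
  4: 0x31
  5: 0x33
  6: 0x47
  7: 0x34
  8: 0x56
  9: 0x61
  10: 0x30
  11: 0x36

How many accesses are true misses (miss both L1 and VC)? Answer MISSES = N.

#0 0x62→b12/s0 MISS; vc=[]
#1 0x66→b12/s0 L1-HIT; vc=[]
#2 0x67→b12/s0 L1-HIT; vc=[]
#3 0x37→b6/s0 MISS; vc=[12]
#4 0x31→b6/s0 L1-HIT; vc=[12]
#5 0x33→b6/s0 L1-HIT; vc=[12]
#6 0x47→b8/s0 MISS; vc=[12,6]
#7 0x34→b6/s0 VC-HIT; vc=[12,8]
#8 0x56→b10/s0 MISS; vc=[12,8,6]
#9 0x61→b12/s0 VC-HIT; vc=[10,8,6]
#10 0x30→b6/s0 VC-HIT; vc=[10,8,12]
#11 0x36→b6/s0 L1-HIT; vc=[10,8,12]

MISSES = 4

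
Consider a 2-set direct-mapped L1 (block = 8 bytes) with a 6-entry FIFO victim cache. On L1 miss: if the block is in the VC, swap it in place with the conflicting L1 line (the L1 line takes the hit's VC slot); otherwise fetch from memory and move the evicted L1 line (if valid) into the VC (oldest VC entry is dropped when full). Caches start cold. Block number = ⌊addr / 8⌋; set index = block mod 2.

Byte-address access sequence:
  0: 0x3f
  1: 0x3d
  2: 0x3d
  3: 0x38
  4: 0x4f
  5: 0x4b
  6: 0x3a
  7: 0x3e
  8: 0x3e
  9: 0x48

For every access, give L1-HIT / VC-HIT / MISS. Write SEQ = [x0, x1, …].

#0 0x3f→b7/s1 MISS; vc=[]
#1 0x3d→b7/s1 L1-HIT; vc=[]
#2 0x3d→b7/s1 L1-HIT; vc=[]
#3 0x38→b7/s1 L1-HIT; vc=[]
#4 0x4f→b9/s1 MISS; vc=[7]
#5 0x4b→b9/s1 L1-HIT; vc=[7]
#6 0x3a→b7/s1 VC-HIT; vc=[9]
#7 0x3e→b7/s1 L1-HIT; vc=[9]
#8 0x3e→b7/s1 L1-HIT; vc=[9]
#9 0x48→b9/s1 VC-HIT; vc=[7]

SEQ = [MISS, L1-HIT, L1-HIT, L1-HIT, MISS, L1-HIT, VC-HIT, L1-HIT, L1-HIT, VC-HIT]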